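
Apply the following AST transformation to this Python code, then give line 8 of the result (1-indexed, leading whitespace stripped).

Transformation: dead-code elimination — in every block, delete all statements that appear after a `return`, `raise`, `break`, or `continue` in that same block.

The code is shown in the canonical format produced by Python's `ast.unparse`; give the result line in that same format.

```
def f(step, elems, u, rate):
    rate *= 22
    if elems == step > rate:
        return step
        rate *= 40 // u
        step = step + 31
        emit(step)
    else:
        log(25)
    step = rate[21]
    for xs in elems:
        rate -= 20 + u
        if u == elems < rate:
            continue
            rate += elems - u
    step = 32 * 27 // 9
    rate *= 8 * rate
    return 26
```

for xs in elems:

Transformed code:
def f(step, elems, u, rate):
    rate *= 22
    if elems == step > rate:
        return step
    else:
        log(25)
    step = rate[21]
    for xs in elems:
        rate -= 20 + u
        if u == elems < rate:
            continue
    step = 32 * 27 // 9
    rate *= 8 * rate
    return 26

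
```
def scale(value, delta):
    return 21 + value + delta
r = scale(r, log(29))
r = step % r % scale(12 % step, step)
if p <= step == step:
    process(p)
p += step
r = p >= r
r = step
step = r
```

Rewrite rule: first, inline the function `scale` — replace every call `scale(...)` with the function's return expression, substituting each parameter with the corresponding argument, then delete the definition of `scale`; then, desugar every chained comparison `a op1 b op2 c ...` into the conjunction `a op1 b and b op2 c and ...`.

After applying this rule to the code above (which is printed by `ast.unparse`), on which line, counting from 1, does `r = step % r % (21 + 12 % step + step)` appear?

Transformed code:
r = 21 + r + log(29)
r = step % r % (21 + 12 % step + step)
if p <= step and step == step:
    process(p)
p += step
r = p >= r
r = step
step = r

2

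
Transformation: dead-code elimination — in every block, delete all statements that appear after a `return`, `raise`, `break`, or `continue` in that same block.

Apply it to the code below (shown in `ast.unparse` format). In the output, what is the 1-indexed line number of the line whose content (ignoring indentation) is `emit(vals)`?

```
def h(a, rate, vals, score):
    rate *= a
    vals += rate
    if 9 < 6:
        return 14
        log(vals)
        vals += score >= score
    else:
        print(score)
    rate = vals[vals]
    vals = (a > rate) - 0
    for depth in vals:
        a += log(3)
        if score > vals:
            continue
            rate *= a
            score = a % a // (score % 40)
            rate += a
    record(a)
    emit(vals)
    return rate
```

Transformed code:
def h(a, rate, vals, score):
    rate *= a
    vals += rate
    if 9 < 6:
        return 14
    else:
        print(score)
    rate = vals[vals]
    vals = (a > rate) - 0
    for depth in vals:
        a += log(3)
        if score > vals:
            continue
    record(a)
    emit(vals)
    return rate

15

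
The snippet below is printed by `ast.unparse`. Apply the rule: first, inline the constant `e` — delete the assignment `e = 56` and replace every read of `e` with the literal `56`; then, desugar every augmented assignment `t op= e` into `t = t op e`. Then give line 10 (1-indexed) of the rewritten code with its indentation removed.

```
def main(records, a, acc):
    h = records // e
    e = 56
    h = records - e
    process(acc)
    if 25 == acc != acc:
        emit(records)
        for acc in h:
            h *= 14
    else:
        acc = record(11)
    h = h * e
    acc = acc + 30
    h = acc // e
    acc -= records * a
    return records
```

acc = record(11)

Transformed code:
def main(records, a, acc):
    h = records // 56
    h = records - 56
    process(acc)
    if 25 == acc != acc:
        emit(records)
        for acc in h:
            h = h * 14
    else:
        acc = record(11)
    h = h * 56
    acc = acc + 30
    h = acc // 56
    acc = acc - records * a
    return records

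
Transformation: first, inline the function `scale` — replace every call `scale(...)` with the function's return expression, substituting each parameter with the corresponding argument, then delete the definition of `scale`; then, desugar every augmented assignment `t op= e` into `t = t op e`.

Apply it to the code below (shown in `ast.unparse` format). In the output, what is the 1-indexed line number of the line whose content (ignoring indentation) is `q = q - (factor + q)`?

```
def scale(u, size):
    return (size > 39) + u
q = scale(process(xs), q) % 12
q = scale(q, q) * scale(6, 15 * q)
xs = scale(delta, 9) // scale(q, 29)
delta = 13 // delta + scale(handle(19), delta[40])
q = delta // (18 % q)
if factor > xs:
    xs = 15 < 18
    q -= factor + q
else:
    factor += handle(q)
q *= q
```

8

Transformed code:
q = ((q > 39) + process(xs)) % 12
q = ((q > 39) + q) * ((15 * q > 39) + 6)
xs = ((9 > 39) + delta) // ((29 > 39) + q)
delta = 13 // delta + ((delta[40] > 39) + handle(19))
q = delta // (18 % q)
if factor > xs:
    xs = 15 < 18
    q = q - (factor + q)
else:
    factor = factor + handle(q)
q = q * q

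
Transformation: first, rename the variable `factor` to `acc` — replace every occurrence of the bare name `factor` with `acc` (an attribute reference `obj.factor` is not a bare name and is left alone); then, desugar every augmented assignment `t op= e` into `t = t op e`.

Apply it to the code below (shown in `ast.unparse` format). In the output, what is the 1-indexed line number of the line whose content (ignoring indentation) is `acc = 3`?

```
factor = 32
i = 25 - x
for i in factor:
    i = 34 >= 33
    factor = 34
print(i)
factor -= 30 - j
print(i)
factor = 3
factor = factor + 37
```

Transformed code:
acc = 32
i = 25 - x
for i in acc:
    i = 34 >= 33
    acc = 34
print(i)
acc = acc - (30 - j)
print(i)
acc = 3
acc = acc + 37

9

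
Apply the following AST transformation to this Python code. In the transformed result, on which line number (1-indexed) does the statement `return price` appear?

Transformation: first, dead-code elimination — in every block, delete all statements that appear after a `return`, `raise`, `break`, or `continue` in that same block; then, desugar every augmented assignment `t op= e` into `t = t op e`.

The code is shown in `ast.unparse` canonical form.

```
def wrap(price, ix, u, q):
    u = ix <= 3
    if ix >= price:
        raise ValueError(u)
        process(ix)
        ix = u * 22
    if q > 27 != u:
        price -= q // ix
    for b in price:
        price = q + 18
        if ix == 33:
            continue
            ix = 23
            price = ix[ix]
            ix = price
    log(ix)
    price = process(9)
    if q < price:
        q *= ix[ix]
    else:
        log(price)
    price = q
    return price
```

18

Transformed code:
def wrap(price, ix, u, q):
    u = ix <= 3
    if ix >= price:
        raise ValueError(u)
    if q > 27 != u:
        price = price - q // ix
    for b in price:
        price = q + 18
        if ix == 33:
            continue
    log(ix)
    price = process(9)
    if q < price:
        q = q * ix[ix]
    else:
        log(price)
    price = q
    return price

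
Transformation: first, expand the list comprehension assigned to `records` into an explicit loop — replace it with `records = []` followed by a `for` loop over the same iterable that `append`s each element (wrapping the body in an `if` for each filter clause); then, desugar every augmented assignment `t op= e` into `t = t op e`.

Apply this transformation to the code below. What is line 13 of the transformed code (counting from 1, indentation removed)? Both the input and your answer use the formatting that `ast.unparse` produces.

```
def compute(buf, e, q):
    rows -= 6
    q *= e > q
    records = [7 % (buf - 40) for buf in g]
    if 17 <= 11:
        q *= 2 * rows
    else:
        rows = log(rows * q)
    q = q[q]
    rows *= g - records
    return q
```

Transformed code:
def compute(buf, e, q):
    rows = rows - 6
    q = q * (e > q)
    records = []
    for buf in g:
        records.append(7 % (buf - 40))
    if 17 <= 11:
        q = q * (2 * rows)
    else:
        rows = log(rows * q)
    q = q[q]
    rows = rows * (g - records)
    return q

return q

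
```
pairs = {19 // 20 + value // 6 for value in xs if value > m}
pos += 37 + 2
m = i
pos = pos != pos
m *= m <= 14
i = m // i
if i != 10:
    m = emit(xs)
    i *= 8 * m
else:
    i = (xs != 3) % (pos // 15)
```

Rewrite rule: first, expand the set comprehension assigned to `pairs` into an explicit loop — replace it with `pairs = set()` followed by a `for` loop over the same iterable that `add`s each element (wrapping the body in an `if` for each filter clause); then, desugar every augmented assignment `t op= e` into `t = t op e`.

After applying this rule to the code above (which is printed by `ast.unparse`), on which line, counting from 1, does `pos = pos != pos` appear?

7

Transformed code:
pairs = set()
for value in xs:
    if value > m:
        pairs.add(19 // 20 + value // 6)
pos = pos + (37 + 2)
m = i
pos = pos != pos
m = m * (m <= 14)
i = m // i
if i != 10:
    m = emit(xs)
    i = i * (8 * m)
else:
    i = (xs != 3) % (pos // 15)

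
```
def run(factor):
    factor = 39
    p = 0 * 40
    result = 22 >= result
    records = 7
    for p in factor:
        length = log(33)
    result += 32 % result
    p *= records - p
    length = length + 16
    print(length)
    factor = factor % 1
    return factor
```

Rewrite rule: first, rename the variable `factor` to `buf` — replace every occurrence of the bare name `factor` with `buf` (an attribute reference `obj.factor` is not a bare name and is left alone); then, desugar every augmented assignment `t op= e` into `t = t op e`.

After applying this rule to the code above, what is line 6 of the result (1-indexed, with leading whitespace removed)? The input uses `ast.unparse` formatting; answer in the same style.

Transformed code:
def run(buf):
    buf = 39
    p = 0 * 40
    result = 22 >= result
    records = 7
    for p in buf:
        length = log(33)
    result = result + 32 % result
    p = p * (records - p)
    length = length + 16
    print(length)
    buf = buf % 1
    return buf

for p in buf:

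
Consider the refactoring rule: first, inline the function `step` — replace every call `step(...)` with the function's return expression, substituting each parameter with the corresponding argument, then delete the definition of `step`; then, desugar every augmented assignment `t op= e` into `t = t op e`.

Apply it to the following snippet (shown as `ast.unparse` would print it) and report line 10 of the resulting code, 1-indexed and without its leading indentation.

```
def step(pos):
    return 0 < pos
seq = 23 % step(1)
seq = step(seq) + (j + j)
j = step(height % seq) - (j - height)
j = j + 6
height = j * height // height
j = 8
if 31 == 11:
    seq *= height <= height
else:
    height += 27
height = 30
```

height = height + 27

Transformed code:
seq = 23 % (0 < 1)
seq = (0 < seq) + (j + j)
j = (0 < height % seq) - (j - height)
j = j + 6
height = j * height // height
j = 8
if 31 == 11:
    seq = seq * (height <= height)
else:
    height = height + 27
height = 30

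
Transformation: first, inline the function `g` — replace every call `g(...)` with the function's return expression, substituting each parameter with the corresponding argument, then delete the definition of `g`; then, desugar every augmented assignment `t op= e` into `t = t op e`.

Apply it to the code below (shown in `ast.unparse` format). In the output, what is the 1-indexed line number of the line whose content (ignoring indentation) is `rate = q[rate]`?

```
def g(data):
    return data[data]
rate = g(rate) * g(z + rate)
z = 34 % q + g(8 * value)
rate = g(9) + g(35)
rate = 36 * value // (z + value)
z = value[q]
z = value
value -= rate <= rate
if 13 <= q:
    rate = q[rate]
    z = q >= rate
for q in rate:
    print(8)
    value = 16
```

Transformed code:
rate = rate[rate] * (z + rate)[z + rate]
z = 34 % q + (8 * value)[8 * value]
rate = 9[9] + 35[35]
rate = 36 * value // (z + value)
z = value[q]
z = value
value = value - (rate <= rate)
if 13 <= q:
    rate = q[rate]
    z = q >= rate
for q in rate:
    print(8)
    value = 16

9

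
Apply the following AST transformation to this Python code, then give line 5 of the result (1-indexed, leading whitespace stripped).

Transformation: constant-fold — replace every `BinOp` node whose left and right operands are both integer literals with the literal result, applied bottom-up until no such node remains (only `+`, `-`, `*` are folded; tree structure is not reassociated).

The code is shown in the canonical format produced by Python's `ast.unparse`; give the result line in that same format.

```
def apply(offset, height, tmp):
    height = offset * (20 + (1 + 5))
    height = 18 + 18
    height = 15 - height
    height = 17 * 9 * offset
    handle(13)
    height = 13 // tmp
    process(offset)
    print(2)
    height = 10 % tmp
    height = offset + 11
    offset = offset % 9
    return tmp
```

height = 153 * offset

Transformed code:
def apply(offset, height, tmp):
    height = offset * 26
    height = 36
    height = 15 - height
    height = 153 * offset
    handle(13)
    height = 13 // tmp
    process(offset)
    print(2)
    height = 10 % tmp
    height = offset + 11
    offset = offset % 9
    return tmp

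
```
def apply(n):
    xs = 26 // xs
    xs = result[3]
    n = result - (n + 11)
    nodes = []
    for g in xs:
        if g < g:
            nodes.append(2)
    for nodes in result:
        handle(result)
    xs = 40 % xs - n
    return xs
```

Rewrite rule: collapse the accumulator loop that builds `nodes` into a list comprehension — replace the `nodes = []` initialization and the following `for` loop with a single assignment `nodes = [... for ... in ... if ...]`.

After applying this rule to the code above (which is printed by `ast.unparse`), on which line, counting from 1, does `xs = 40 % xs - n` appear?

Transformed code:
def apply(n):
    xs = 26 // xs
    xs = result[3]
    n = result - (n + 11)
    nodes = [2 for g in xs if g < g]
    for nodes in result:
        handle(result)
    xs = 40 % xs - n
    return xs

8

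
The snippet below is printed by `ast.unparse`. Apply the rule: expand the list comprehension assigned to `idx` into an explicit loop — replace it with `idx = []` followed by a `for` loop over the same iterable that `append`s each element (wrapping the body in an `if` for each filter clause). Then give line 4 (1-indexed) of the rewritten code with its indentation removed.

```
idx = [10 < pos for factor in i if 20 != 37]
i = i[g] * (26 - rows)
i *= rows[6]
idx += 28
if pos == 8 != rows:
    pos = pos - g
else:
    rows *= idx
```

Transformed code:
idx = []
for factor in i:
    if 20 != 37:
        idx.append(10 < pos)
i = i[g] * (26 - rows)
i *= rows[6]
idx += 28
if pos == 8 != rows:
    pos = pos - g
else:
    rows *= idx

idx.append(10 < pos)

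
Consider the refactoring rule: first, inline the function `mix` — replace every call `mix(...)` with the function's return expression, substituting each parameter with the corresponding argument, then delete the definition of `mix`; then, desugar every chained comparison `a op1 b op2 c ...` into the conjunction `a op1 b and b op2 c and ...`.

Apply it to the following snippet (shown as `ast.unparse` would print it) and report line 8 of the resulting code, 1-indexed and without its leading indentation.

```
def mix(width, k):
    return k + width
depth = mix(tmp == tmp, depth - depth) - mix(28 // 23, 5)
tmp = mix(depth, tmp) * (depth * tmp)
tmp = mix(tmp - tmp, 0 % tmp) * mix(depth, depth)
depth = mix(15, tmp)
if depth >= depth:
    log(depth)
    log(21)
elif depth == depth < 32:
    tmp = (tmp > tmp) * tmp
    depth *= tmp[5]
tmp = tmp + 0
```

elif depth == depth and depth < 32:

Transformed code:
depth = depth - depth + (tmp == tmp) - (5 + 28 // 23)
tmp = (tmp + depth) * (depth * tmp)
tmp = (0 % tmp + (tmp - tmp)) * (depth + depth)
depth = tmp + 15
if depth >= depth:
    log(depth)
    log(21)
elif depth == depth and depth < 32:
    tmp = (tmp > tmp) * tmp
    depth *= tmp[5]
tmp = tmp + 0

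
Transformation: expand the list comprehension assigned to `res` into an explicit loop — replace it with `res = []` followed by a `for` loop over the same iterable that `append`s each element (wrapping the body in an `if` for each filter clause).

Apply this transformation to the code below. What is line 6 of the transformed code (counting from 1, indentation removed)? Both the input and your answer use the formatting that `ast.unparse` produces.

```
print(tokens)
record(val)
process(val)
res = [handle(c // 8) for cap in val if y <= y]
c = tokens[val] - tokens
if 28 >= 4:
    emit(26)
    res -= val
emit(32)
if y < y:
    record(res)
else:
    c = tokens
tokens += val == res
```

if y <= y:

Transformed code:
print(tokens)
record(val)
process(val)
res = []
for cap in val:
    if y <= y:
        res.append(handle(c // 8))
c = tokens[val] - tokens
if 28 >= 4:
    emit(26)
    res -= val
emit(32)
if y < y:
    record(res)
else:
    c = tokens
tokens += val == res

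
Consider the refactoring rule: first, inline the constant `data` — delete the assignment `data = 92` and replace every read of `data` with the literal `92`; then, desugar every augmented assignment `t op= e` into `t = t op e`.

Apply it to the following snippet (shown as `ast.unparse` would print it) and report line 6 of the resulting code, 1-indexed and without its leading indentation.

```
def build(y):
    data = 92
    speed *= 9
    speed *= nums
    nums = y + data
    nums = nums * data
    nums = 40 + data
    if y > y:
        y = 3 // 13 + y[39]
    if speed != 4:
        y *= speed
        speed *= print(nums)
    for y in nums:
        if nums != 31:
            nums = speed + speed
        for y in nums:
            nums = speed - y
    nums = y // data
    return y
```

nums = 40 + 92

Transformed code:
def build(y):
    speed = speed * 9
    speed = speed * nums
    nums = y + 92
    nums = nums * 92
    nums = 40 + 92
    if y > y:
        y = 3 // 13 + y[39]
    if speed != 4:
        y = y * speed
        speed = speed * print(nums)
    for y in nums:
        if nums != 31:
            nums = speed + speed
        for y in nums:
            nums = speed - y
    nums = y // 92
    return y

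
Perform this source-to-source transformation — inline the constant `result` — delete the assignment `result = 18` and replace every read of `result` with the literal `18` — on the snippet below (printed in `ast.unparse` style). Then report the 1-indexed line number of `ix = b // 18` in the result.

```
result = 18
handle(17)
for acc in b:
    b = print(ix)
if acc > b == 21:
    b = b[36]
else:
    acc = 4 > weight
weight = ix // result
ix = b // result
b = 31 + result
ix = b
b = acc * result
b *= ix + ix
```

9

Transformed code:
handle(17)
for acc in b:
    b = print(ix)
if acc > b == 21:
    b = b[36]
else:
    acc = 4 > weight
weight = ix // 18
ix = b // 18
b = 31 + 18
ix = b
b = acc * 18
b *= ix + ix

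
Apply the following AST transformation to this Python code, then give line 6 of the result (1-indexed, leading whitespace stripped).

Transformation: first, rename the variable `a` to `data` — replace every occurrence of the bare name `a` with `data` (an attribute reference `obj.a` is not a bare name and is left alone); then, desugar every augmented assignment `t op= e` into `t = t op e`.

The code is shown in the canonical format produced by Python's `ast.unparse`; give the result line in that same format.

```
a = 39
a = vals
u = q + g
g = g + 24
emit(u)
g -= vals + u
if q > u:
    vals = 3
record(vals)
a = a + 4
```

g = g - (vals + u)

Transformed code:
data = 39
data = vals
u = q + g
g = g + 24
emit(u)
g = g - (vals + u)
if q > u:
    vals = 3
record(vals)
data = data + 4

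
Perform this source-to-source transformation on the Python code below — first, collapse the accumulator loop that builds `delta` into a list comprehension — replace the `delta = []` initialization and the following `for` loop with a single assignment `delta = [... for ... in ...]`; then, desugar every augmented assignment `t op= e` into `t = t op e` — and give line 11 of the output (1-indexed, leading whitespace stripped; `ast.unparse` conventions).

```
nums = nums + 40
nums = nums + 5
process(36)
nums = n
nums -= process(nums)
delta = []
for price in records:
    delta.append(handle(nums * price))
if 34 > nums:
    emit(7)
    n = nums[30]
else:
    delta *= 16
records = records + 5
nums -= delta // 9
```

delta = delta * 16

Transformed code:
nums = nums + 40
nums = nums + 5
process(36)
nums = n
nums = nums - process(nums)
delta = [handle(nums * price) for price in records]
if 34 > nums:
    emit(7)
    n = nums[30]
else:
    delta = delta * 16
records = records + 5
nums = nums - delta // 9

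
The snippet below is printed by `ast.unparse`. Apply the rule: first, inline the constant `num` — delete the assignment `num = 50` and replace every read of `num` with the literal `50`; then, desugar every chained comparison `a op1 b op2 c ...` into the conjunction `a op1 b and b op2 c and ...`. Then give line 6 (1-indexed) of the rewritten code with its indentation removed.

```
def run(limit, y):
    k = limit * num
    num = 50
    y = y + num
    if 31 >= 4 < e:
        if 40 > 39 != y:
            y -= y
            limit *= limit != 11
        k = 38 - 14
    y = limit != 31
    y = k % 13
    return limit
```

Transformed code:
def run(limit, y):
    k = limit * 50
    y = y + 50
    if 31 >= 4 and 4 < e:
        if 40 > 39 and 39 != y:
            y -= y
            limit *= limit != 11
        k = 38 - 14
    y = limit != 31
    y = k % 13
    return limit

y -= y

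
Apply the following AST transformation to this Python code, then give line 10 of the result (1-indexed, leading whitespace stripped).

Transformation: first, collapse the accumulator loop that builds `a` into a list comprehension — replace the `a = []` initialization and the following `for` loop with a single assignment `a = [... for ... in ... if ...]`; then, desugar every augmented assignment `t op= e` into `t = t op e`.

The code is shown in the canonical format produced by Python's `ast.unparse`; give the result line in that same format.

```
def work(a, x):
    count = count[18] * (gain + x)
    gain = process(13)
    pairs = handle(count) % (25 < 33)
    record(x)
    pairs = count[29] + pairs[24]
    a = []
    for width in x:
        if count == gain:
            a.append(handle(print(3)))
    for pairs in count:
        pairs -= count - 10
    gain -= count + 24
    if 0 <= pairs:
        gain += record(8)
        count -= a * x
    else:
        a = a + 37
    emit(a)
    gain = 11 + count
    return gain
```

gain = gain - (count + 24)

Transformed code:
def work(a, x):
    count = count[18] * (gain + x)
    gain = process(13)
    pairs = handle(count) % (25 < 33)
    record(x)
    pairs = count[29] + pairs[24]
    a = [handle(print(3)) for width in x if count == gain]
    for pairs in count:
        pairs = pairs - (count - 10)
    gain = gain - (count + 24)
    if 0 <= pairs:
        gain = gain + record(8)
        count = count - a * x
    else:
        a = a + 37
    emit(a)
    gain = 11 + count
    return gain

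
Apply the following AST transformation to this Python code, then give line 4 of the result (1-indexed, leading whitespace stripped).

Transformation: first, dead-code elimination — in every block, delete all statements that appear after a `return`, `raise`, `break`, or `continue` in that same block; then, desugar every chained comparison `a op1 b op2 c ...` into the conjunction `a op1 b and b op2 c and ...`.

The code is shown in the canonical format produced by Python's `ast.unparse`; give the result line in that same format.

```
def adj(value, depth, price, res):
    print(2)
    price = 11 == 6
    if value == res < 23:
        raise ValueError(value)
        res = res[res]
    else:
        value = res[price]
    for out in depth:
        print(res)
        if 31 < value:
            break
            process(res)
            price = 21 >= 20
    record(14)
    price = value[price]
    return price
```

Transformed code:
def adj(value, depth, price, res):
    print(2)
    price = 11 == 6
    if value == res and res < 23:
        raise ValueError(value)
    else:
        value = res[price]
    for out in depth:
        print(res)
        if 31 < value:
            break
    record(14)
    price = value[price]
    return price

if value == res and res < 23:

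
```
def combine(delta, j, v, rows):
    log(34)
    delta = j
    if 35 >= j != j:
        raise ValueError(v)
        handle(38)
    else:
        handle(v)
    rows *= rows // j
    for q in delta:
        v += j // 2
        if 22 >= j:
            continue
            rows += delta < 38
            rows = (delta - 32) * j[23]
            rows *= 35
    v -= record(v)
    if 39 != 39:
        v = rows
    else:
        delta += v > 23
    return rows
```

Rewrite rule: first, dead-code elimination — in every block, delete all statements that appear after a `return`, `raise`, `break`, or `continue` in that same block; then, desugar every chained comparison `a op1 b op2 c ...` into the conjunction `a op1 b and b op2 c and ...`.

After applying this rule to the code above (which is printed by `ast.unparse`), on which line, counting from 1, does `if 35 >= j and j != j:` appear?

4

Transformed code:
def combine(delta, j, v, rows):
    log(34)
    delta = j
    if 35 >= j and j != j:
        raise ValueError(v)
    else:
        handle(v)
    rows *= rows // j
    for q in delta:
        v += j // 2
        if 22 >= j:
            continue
    v -= record(v)
    if 39 != 39:
        v = rows
    else:
        delta += v > 23
    return rows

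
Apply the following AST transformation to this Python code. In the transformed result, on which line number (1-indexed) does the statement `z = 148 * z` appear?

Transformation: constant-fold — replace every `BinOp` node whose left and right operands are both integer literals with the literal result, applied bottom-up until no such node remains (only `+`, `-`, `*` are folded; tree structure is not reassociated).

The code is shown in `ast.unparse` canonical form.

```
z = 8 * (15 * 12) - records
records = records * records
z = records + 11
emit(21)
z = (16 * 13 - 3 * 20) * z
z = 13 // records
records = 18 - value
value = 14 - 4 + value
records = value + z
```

Transformed code:
z = 1440 - records
records = records * records
z = records + 11
emit(21)
z = 148 * z
z = 13 // records
records = 18 - value
value = 10 + value
records = value + z

5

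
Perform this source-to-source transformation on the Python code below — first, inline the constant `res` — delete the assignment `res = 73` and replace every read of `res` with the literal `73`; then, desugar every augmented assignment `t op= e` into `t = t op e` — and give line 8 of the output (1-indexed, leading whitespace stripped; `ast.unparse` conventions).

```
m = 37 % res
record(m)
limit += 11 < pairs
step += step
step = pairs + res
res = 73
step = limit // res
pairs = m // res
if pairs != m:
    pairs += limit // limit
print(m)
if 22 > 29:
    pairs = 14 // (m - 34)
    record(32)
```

Transformed code:
m = 37 % 73
record(m)
limit = limit + (11 < pairs)
step = step + step
step = pairs + 73
step = limit // 73
pairs = m // 73
if pairs != m:
    pairs = pairs + limit // limit
print(m)
if 22 > 29:
    pairs = 14 // (m - 34)
    record(32)

if pairs != m:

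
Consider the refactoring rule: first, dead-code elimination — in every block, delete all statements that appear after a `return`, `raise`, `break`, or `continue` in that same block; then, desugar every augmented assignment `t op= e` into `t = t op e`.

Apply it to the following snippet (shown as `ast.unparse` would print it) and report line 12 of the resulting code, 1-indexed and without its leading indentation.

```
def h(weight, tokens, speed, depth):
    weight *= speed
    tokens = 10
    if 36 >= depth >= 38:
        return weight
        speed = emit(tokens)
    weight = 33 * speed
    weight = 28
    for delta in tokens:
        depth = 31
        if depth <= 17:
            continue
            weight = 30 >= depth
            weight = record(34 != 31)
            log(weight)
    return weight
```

return weight

Transformed code:
def h(weight, tokens, speed, depth):
    weight = weight * speed
    tokens = 10
    if 36 >= depth >= 38:
        return weight
    weight = 33 * speed
    weight = 28
    for delta in tokens:
        depth = 31
        if depth <= 17:
            continue
    return weight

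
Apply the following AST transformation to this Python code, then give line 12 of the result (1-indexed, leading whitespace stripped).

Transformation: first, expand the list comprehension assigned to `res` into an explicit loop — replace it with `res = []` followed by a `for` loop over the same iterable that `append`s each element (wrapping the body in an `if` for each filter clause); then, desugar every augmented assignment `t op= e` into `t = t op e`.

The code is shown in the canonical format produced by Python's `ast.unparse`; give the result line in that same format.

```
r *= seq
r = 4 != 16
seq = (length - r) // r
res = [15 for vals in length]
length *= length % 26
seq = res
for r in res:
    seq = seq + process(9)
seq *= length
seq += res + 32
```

seq = seq + (res + 32)

Transformed code:
r = r * seq
r = 4 != 16
seq = (length - r) // r
res = []
for vals in length:
    res.append(15)
length = length * (length % 26)
seq = res
for r in res:
    seq = seq + process(9)
seq = seq * length
seq = seq + (res + 32)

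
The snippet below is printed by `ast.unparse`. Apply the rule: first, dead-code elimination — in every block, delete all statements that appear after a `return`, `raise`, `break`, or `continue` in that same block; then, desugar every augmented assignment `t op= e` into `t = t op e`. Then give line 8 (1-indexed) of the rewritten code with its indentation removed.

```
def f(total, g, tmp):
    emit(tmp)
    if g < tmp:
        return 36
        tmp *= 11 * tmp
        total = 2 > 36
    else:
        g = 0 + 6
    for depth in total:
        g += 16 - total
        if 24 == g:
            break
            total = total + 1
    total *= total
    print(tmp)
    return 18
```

g = g + (16 - total)

Transformed code:
def f(total, g, tmp):
    emit(tmp)
    if g < tmp:
        return 36
    else:
        g = 0 + 6
    for depth in total:
        g = g + (16 - total)
        if 24 == g:
            break
    total = total * total
    print(tmp)
    return 18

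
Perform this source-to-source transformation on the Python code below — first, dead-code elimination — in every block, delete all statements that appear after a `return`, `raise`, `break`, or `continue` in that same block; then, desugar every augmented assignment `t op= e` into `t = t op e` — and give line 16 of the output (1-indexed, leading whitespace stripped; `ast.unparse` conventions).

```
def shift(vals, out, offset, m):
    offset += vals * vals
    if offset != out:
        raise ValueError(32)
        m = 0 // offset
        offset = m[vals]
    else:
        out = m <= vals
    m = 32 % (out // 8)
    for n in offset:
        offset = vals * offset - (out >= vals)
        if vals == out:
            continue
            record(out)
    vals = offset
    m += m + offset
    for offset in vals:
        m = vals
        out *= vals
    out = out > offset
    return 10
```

out = out * vals

Transformed code:
def shift(vals, out, offset, m):
    offset = offset + vals * vals
    if offset != out:
        raise ValueError(32)
    else:
        out = m <= vals
    m = 32 % (out // 8)
    for n in offset:
        offset = vals * offset - (out >= vals)
        if vals == out:
            continue
    vals = offset
    m = m + (m + offset)
    for offset in vals:
        m = vals
        out = out * vals
    out = out > offset
    return 10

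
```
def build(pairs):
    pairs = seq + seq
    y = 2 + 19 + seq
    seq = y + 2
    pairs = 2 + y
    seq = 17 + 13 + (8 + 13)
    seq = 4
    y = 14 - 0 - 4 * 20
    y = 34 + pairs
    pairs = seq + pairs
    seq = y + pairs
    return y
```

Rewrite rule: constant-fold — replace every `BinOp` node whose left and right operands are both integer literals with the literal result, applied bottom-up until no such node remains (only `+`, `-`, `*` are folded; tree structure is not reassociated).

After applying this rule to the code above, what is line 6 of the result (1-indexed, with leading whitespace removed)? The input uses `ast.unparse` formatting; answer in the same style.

seq = 51

Transformed code:
def build(pairs):
    pairs = seq + seq
    y = 21 + seq
    seq = y + 2
    pairs = 2 + y
    seq = 51
    seq = 4
    y = -66
    y = 34 + pairs
    pairs = seq + pairs
    seq = y + pairs
    return y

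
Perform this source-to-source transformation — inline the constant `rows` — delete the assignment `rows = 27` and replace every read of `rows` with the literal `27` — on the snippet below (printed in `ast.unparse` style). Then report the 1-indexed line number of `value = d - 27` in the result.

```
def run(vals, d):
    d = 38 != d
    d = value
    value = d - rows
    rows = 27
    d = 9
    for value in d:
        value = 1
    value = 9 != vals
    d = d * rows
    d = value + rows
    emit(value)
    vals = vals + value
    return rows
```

4

Transformed code:
def run(vals, d):
    d = 38 != d
    d = value
    value = d - 27
    d = 9
    for value in d:
        value = 1
    value = 9 != vals
    d = d * 27
    d = value + 27
    emit(value)
    vals = vals + value
    return 27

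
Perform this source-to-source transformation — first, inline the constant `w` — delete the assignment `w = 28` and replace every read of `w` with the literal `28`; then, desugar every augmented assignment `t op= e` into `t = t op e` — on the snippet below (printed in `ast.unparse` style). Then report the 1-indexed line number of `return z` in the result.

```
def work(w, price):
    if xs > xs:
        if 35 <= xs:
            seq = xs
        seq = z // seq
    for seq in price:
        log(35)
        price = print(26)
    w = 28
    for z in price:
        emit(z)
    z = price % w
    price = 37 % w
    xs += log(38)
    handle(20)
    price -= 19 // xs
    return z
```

Transformed code:
def work(w, price):
    if xs > xs:
        if 35 <= xs:
            seq = xs
        seq = z // seq
    for seq in price:
        log(35)
        price = print(26)
    for z in price:
        emit(z)
    z = price % 28
    price = 37 % 28
    xs = xs + log(38)
    handle(20)
    price = price - 19 // xs
    return z

16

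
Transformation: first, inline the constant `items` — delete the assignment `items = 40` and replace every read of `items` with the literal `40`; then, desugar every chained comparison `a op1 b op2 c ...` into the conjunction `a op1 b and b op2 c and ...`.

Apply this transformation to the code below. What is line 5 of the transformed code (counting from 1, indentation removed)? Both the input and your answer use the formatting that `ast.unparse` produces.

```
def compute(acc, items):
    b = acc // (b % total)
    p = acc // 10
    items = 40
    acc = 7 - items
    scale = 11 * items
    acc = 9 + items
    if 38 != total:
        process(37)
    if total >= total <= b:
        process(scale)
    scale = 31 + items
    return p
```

Transformed code:
def compute(acc, items):
    b = acc // (b % total)
    p = acc // 10
    acc = 7 - 40
    scale = 11 * 40
    acc = 9 + 40
    if 38 != total:
        process(37)
    if total >= total and total <= b:
        process(scale)
    scale = 31 + 40
    return p

scale = 11 * 40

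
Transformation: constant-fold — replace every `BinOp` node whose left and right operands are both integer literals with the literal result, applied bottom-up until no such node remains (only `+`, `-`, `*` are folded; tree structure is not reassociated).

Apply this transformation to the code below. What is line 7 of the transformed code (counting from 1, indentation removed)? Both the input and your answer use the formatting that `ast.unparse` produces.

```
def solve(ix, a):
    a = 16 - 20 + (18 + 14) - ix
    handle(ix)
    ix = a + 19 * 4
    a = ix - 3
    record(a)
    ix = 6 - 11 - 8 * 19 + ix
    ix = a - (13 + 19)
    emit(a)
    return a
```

ix = -157 + ix

Transformed code:
def solve(ix, a):
    a = 28 - ix
    handle(ix)
    ix = a + 76
    a = ix - 3
    record(a)
    ix = -157 + ix
    ix = a - 32
    emit(a)
    return a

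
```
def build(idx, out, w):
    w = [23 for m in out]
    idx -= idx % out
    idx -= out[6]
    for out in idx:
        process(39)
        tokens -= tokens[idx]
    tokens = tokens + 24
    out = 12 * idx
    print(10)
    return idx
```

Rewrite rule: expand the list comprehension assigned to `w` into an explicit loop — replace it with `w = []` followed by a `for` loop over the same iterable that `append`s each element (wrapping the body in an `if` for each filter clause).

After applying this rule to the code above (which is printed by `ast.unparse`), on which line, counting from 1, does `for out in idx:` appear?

Transformed code:
def build(idx, out, w):
    w = []
    for m in out:
        w.append(23)
    idx -= idx % out
    idx -= out[6]
    for out in idx:
        process(39)
        tokens -= tokens[idx]
    tokens = tokens + 24
    out = 12 * idx
    print(10)
    return idx

7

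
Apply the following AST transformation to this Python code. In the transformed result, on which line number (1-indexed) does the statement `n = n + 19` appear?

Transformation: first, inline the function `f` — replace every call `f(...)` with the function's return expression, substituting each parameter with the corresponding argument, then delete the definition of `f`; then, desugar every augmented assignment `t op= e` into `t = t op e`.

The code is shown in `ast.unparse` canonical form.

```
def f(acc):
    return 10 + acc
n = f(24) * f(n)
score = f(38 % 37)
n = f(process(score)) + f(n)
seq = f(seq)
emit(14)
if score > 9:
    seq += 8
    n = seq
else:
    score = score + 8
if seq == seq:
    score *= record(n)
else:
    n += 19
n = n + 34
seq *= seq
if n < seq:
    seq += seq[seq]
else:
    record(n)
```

Transformed code:
n = (10 + 24) * (10 + n)
score = 10 + 38 % 37
n = 10 + process(score) + (10 + n)
seq = 10 + seq
emit(14)
if score > 9:
    seq = seq + 8
    n = seq
else:
    score = score + 8
if seq == seq:
    score = score * record(n)
else:
    n = n + 19
n = n + 34
seq = seq * seq
if n < seq:
    seq = seq + seq[seq]
else:
    record(n)

14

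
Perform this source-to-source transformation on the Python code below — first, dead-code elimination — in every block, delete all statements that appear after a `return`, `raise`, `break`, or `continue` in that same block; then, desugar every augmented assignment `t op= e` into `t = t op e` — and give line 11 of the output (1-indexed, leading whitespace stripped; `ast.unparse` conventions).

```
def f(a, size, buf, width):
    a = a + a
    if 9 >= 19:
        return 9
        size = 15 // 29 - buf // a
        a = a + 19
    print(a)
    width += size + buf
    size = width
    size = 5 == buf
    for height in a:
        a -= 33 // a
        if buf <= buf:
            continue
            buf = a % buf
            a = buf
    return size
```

if buf <= buf:

Transformed code:
def f(a, size, buf, width):
    a = a + a
    if 9 >= 19:
        return 9
    print(a)
    width = width + (size + buf)
    size = width
    size = 5 == buf
    for height in a:
        a = a - 33 // a
        if buf <= buf:
            continue
    return size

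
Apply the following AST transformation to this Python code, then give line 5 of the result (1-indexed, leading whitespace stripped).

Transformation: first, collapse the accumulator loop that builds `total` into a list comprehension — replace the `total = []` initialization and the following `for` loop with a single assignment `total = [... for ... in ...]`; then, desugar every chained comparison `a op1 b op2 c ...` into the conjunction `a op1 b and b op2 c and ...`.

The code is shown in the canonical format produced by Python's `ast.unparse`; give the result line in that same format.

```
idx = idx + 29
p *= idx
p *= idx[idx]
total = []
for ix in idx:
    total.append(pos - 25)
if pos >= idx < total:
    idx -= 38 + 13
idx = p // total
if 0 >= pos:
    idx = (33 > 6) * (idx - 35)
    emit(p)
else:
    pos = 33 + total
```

Transformed code:
idx = idx + 29
p *= idx
p *= idx[idx]
total = [pos - 25 for ix in idx]
if pos >= idx and idx < total:
    idx -= 38 + 13
idx = p // total
if 0 >= pos:
    idx = (33 > 6) * (idx - 35)
    emit(p)
else:
    pos = 33 + total

if pos >= idx and idx < total: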